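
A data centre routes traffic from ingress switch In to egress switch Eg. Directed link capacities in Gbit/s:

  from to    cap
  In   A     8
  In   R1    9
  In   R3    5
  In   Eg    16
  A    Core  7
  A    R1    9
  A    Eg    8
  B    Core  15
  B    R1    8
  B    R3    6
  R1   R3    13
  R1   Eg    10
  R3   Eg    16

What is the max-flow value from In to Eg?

38

Augment In→Eg: bottleneck 16, flow now 16.
Augment In→A→Eg: bottleneck 8, flow now 24.
Augment In→R1→Eg: bottleneck 9, flow now 33.
Augment In→R3→Eg: bottleneck 5, flow now 38.
No augmenting path remains; maximum flow = 38.
In the residual graph, reachable from In: {In}.
Min-cut edges: In→A (8), In→R1 (9), In→R3 (5), In→Eg (16); capacity 8 + 9 + 5 + 16 = 38.
This cut is saturated, so no flow can exceed 38.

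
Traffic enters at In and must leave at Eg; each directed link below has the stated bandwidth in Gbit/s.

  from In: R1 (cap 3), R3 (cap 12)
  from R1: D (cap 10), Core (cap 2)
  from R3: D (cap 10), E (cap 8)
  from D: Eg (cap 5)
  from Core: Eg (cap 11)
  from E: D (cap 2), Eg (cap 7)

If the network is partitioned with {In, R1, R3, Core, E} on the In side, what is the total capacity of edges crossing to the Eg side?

40

Edges leaving {In, R1, R3, Core, E}: R1→D (10), R3→D (10), Core→Eg (11), E→D (2), E→Eg (7).
Cut capacity = 10 + 10 + 11 + 2 + 7 = 40.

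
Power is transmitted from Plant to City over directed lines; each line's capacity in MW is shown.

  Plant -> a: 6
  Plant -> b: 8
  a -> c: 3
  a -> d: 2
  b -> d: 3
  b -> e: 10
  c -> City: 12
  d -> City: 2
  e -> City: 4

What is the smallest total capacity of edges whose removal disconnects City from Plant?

9

Augment Plant→a→c→City: bottleneck 3, flow now 3.
Augment Plant→a→d→City: bottleneck 2, flow now 5.
Augment Plant→b→e→City: bottleneck 4, flow now 9.
No augmenting path remains; maximum flow = 9.
By max-flow min-cut, the minimum cut capacity equals the max flow.
In the residual graph, reachable from Plant: {Plant, a, b, d, e}.
Min-cut edges: a→c (3), d→City (2), e→City (4); capacity 3 + 2 + 4 = 9.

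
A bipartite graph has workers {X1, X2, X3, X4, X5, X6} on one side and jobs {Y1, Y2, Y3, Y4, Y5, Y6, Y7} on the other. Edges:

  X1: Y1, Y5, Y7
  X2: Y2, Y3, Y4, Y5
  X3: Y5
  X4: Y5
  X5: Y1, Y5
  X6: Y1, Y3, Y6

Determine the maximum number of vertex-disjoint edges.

Unit-capacity flow: source→left, listed edges, right→sink; max matching = max flow.
Augmenting path X1→Y1 (+1); matched 1.
Augmenting path X2→Y2 (+1); matched 2.
Augmenting path X3→Y5 (+1); matched 3.
Augmenting path X6→Y3 (+1); matched 4.
Augmenting path X5→Y1→X1→Y7 (+1); matched 5.
No augmenting path remains; maximum matching = 5.
König certificate: {X1, X2, X5, X6, Y5} is a vertex cover of size 5 (every listed pair touches it), so no matching can be larger.

5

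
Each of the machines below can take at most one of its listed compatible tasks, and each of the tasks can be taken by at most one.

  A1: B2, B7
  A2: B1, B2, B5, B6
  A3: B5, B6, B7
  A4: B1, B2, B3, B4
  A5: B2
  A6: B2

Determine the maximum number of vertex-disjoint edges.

5

Unit-capacity flow: source→left, listed edges, right→sink; max matching = max flow.
Augmenting path A1→B2 (+1); matched 1.
Augmenting path A2→B1 (+1); matched 2.
Augmenting path A3→B5 (+1); matched 3.
Augmenting path A4→B3 (+1); matched 4.
Augmenting path A5→B2→A1→B7 (+1); matched 5.
No augmenting path remains; maximum matching = 5.
König certificate: {A1, A2, A3, A4, B2} is a vertex cover of size 5 (every listed pair touches it), so no matching can be larger.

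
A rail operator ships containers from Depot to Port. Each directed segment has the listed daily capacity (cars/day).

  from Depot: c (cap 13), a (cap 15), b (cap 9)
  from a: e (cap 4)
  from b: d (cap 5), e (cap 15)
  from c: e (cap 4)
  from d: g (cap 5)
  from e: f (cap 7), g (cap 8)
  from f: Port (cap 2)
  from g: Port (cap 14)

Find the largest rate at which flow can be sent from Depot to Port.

Augment Depot→a→e→f→Port: bottleneck 2, flow now 2.
Augment Depot→a→e→g→Port: bottleneck 2, flow now 4.
Augment Depot→b→d→g→Port: bottleneck 5, flow now 9.
Augment Depot→b→e→g→Port: bottleneck 4, flow now 13.
Augment Depot→c→e→g→Port: bottleneck 2, flow now 15.
No augmenting path remains; maximum flow = 15.
In the residual graph, reachable from Depot: {Depot, a, b, c, e, f}.
Min-cut edges: b→d (5), e→g (8), f→Port (2); capacity 5 + 8 + 2 = 15.
This cut is saturated, so no flow can exceed 15.

15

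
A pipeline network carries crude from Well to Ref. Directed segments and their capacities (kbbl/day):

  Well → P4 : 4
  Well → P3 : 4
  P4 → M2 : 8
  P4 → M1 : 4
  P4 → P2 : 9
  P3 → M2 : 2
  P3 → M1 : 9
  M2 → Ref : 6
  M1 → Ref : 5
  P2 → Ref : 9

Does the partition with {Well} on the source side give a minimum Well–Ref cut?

Yes — it is a minimum cut (capacity 8).

Given cut capacity: 4 + 4 = 8.
Augment Well→P4→M2→Ref: bottleneck 4, flow now 4.
Augment Well→P3→M2→Ref: bottleneck 2, flow now 6.
Augment Well→P3→M1→Ref: bottleneck 2, flow now 8.
No augmenting path remains; maximum flow = 8.
Cut capacity 8 equals the max flow, so it is a minimum cut.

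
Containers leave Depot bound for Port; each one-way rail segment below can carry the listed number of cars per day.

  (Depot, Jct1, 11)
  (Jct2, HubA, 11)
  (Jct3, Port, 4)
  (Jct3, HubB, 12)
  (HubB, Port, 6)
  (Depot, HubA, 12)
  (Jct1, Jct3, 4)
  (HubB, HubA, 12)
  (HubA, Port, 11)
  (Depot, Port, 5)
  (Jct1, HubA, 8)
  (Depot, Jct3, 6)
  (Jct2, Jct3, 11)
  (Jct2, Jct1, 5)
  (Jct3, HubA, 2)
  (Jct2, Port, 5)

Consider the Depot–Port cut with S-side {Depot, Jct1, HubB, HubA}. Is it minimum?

Given cut capacity: 6 + 5 + 4 + 6 + 11 = 32.
Augment Depot→Port: bottleneck 5, flow now 5.
Augment Depot→Jct3→Port: bottleneck 4, flow now 9.
Augment Depot→HubA→Port: bottleneck 11, flow now 20.
Augment Depot→Jct3→HubB→Port: bottleneck 2, flow now 22.
Augment Depot→Jct1→Jct3→HubB→Port: bottleneck 4, flow now 26.
No augmenting path remains; maximum flow = 26.
In the residual graph, reachable from Depot: {Depot, Jct1, HubA}.
Min-cut edges: Depot→Jct3 (6), Depot→Port (5), Jct1→Jct3 (4), HubA→Port (11); capacity 6 + 5 + 4 + 11 = 26.
Cut capacity 32 exceeds the max flow 26, so it is not minimum.

No — its capacity is 32, but the minimum cut has capacity 26.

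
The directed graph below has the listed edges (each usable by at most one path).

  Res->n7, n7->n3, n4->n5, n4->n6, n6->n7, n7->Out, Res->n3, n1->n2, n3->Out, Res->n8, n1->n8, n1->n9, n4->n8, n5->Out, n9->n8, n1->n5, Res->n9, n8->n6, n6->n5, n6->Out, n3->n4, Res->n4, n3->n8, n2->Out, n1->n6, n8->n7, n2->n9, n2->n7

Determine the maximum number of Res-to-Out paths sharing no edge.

4

Assign every edge capacity 1; by Menger, the answer equals the max flow.
Path Res→n3→Out (+1); total 1.
Path Res→n7→Out (+1); total 2.
Path Res→n4→n5→Out (+1); total 3.
Path Res→n8→n6→Out (+1); total 4.
No residual Res→Out path; max flow = 4.
Certifying cut of size 4: {n3→Out, n5→Out, n6→Out, n7→Out}.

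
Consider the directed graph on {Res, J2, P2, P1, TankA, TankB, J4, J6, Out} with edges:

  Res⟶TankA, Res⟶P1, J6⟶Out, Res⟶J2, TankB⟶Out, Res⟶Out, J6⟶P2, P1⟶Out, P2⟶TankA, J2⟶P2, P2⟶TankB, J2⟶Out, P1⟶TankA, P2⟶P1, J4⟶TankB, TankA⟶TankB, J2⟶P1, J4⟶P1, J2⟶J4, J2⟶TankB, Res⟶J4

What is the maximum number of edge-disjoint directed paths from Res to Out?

4

Assign every edge capacity 1; by Menger, the answer equals the max flow.
Path Res→Out (+1); total 1.
Path Res→J2→Out (+1); total 2.
Path Res→P1→Out (+1); total 3.
Path Res→TankA→TankB→Out (+1); total 4.
No residual Res→Out path; max flow = 4.
Certifying cut of size 4: {P1→Out, Res→J2, Res→Out, TankB→Out}.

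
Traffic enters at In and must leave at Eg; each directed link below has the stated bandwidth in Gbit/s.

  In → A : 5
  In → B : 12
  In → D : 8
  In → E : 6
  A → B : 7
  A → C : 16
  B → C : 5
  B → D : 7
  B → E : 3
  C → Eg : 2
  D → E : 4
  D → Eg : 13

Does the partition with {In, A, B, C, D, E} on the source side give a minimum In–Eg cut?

Given cut capacity: 2 + 13 = 15.
Augment In→D→Eg: bottleneck 8, flow now 8.
Augment In→A→C→Eg: bottleneck 2, flow now 10.
Augment In→B→D→Eg: bottleneck 5, flow now 15.
No augmenting path remains; maximum flow = 15.
Cut capacity 15 equals the max flow, so it is a minimum cut.

Yes — it is a minimum cut (capacity 15).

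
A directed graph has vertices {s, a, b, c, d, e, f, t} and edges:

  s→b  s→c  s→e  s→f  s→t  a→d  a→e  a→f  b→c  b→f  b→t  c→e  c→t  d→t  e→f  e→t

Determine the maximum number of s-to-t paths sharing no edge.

4

Assign every edge capacity 1; by Menger, the answer equals the max flow.
Path s→t (+1); total 1.
Path s→b→t (+1); total 2.
Path s→c→t (+1); total 3.
Path s→e→t (+1); total 4.
No residual s→t path; max flow = 4.
Certifying cut of size 4: {s→b, s→c, s→e, s→t}.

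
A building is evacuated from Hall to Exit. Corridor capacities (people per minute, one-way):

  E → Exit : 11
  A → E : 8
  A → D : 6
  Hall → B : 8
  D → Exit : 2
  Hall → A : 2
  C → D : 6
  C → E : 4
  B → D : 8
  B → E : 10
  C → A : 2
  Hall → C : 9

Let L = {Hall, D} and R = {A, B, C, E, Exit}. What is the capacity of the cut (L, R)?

Edges leaving {Hall, D}: Hall→A (2), Hall→B (8), Hall→C (9), D→Exit (2).
Cut capacity = 2 + 8 + 9 + 2 = 21.

21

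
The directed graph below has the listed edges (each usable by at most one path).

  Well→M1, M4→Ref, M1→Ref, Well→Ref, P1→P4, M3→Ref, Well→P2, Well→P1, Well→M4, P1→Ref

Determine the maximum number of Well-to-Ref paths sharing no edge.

4

Assign every edge capacity 1; by Menger, the answer equals the max flow.
Path Well→Ref (+1); total 1.
Path Well→M1→Ref (+1); total 2.
Path Well→M4→Ref (+1); total 3.
Path Well→P1→Ref (+1); total 4.
No residual Well→Ref path; max flow = 4.
Certifying cut of size 4: {Well→M1, Well→M4, Well→P1, Well→Ref}.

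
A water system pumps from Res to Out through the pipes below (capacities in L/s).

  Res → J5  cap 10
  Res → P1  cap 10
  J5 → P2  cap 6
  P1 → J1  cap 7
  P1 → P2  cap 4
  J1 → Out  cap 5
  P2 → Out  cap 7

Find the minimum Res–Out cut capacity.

12

Augment Res→J5→P2→Out: bottleneck 6, flow now 6.
Augment Res→P1→J1→Out: bottleneck 5, flow now 11.
Augment Res→P1→P2→Out: bottleneck 1, flow now 12.
No augmenting path remains; maximum flow = 12.
By max-flow min-cut, the minimum cut capacity equals the max flow.
In the residual graph, reachable from Res: {Res, J5, P1, J1, P2}.
Min-cut edges: J1→Out (5), P2→Out (7); capacity 5 + 7 = 12.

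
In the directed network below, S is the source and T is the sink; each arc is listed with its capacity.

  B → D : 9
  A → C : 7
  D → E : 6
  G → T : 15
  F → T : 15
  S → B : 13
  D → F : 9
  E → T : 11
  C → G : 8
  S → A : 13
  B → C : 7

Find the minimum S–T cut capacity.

17

Augment S→A→C→G→T: bottleneck 7, flow now 7.
Augment S→B→C→G→T: bottleneck 1, flow now 8.
Augment S→B→D→E→T: bottleneck 6, flow now 14.
Augment S→B→D→F→T: bottleneck 3, flow now 17.
No augmenting path remains; maximum flow = 17.
By max-flow min-cut, the minimum cut capacity equals the max flow.
In the residual graph, reachable from S: {S, A, B, C}.
Min-cut edges: B→D (9), C→G (8); capacity 9 + 8 = 17.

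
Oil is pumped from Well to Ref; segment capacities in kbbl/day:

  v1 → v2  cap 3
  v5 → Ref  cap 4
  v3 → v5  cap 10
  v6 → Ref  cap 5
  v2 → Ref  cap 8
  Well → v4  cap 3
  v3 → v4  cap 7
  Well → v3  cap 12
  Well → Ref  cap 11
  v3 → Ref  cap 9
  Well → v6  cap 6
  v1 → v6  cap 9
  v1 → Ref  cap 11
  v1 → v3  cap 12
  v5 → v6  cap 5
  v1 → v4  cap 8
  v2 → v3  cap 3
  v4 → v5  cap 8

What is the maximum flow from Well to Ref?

Augment Well→Ref: bottleneck 11, flow now 11.
Augment Well→v3→Ref: bottleneck 9, flow now 20.
Augment Well→v6→Ref: bottleneck 5, flow now 25.
Augment Well→v3→v5→Ref: bottleneck 3, flow now 28.
Augment Well→v4→v5→Ref: bottleneck 1, flow now 29.
No augmenting path remains; maximum flow = 29.
In the residual graph, reachable from Well: {Well, v3, v4, v5, v6}.
Min-cut edges: Well→Ref (11), v3→Ref (9), v5→Ref (4), v6→Ref (5); capacity 11 + 9 + 4 + 5 = 29.
This cut is saturated, so no flow can exceed 29.

29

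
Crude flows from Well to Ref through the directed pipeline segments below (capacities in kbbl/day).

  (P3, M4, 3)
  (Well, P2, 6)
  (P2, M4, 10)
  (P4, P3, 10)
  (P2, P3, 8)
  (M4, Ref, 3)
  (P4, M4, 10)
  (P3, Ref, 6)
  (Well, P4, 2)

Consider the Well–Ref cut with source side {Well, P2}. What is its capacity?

20

Edges leaving {Well, P2}: Well→P4 (2), P2→P3 (8), P2→M4 (10).
Cut capacity = 2 + 8 + 10 = 20.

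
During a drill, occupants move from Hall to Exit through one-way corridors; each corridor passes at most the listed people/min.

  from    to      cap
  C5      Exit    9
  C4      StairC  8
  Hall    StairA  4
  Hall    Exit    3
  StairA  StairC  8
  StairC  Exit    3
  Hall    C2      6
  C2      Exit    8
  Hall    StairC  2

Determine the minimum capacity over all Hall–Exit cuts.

12

Augment Hall→Exit: bottleneck 3, flow now 3.
Augment Hall→C2→Exit: bottleneck 6, flow now 9.
Augment Hall→StairC→Exit: bottleneck 2, flow now 11.
Augment Hall→StairA→StairC→Exit: bottleneck 1, flow now 12.
No augmenting path remains; maximum flow = 12.
By max-flow min-cut, the minimum cut capacity equals the max flow.
In the residual graph, reachable from Hall: {Hall, StairA, StairC}.
Min-cut edges: Hall→C2 (6), Hall→Exit (3), StairC→Exit (3); capacity 6 + 3 + 3 = 12.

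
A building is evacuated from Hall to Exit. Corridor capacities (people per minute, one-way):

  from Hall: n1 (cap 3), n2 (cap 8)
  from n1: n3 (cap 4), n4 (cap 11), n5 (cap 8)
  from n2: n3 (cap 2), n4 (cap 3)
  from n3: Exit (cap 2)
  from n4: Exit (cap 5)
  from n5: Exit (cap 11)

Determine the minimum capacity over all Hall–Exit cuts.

8

Augment Hall→n1→n3→Exit: bottleneck 2, flow now 2.
Augment Hall→n1→n4→Exit: bottleneck 1, flow now 3.
Augment Hall→n2→n4→Exit: bottleneck 3, flow now 6.
Augment Hall→n2→n3→n1→n4→Exit: bottleneck 1, flow now 7. (uses reverse residual edge)
Augment Hall→n2→n3→n1→n5→Exit: bottleneck 1, flow now 8. (uses reverse residual edge)
No augmenting path remains; maximum flow = 8.
By max-flow min-cut, the minimum cut capacity equals the max flow.
In the residual graph, reachable from Hall: {Hall, n2}.
Min-cut edges: Hall→n1 (3), n2→n3 (2), n2→n4 (3); capacity 3 + 2 + 3 = 8.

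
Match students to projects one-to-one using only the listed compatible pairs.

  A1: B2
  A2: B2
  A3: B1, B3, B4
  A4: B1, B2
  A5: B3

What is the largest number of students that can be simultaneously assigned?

4

Unit-capacity flow: source→left, listed edges, right→sink; max matching = max flow.
Augmenting path A1→B2 (+1); matched 1.
Augmenting path A3→B1 (+1); matched 2.
Augmenting path A5→B3 (+1); matched 3.
Augmenting path A4→B1→A3→B4 (+1); matched 4.
No augmenting path remains; maximum matching = 4.
König certificate: {A3, A4, A5, B2} is a vertex cover of size 4 (every listed pair touches it), so no matching can be larger.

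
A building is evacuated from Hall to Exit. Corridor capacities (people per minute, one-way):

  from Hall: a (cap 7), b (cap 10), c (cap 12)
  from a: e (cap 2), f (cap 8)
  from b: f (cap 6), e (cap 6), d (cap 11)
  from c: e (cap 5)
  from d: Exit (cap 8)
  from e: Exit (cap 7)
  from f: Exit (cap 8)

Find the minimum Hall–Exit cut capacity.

Augment Hall→a→e→Exit: bottleneck 2, flow now 2.
Augment Hall→a→f→Exit: bottleneck 5, flow now 7.
Augment Hall→b→d→Exit: bottleneck 8, flow now 15.
Augment Hall→b→e→Exit: bottleneck 2, flow now 17.
Augment Hall→c→e→Exit: bottleneck 3, flow now 20.
Augment Hall→c→e→a→f→Exit: bottleneck 2, flow now 22. (uses reverse residual edge)
No augmenting path remains; maximum flow = 22.
By max-flow min-cut, the minimum cut capacity equals the max flow.
In the residual graph, reachable from Hall: {Hall, c}.
Min-cut edges: Hall→a (7), Hall→b (10), c→e (5); capacity 7 + 10 + 5 = 22.

22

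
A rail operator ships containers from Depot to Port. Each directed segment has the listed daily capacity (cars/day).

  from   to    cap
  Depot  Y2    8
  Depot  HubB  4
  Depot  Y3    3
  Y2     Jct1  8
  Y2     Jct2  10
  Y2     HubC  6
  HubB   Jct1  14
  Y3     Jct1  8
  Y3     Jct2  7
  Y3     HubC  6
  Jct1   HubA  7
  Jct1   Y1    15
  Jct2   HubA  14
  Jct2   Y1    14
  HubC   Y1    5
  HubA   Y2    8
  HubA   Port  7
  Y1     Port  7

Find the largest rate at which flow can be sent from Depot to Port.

Augment Depot→Y2→Jct1→HubA→Port: bottleneck 7, flow now 7.
Augment Depot→Y2→Jct1→Y1→Port: bottleneck 1, flow now 8.
Augment Depot→HubB→Jct1→Y1→Port: bottleneck 4, flow now 12.
Augment Depot→Y3→Jct1→Y1→Port: bottleneck 2, flow now 14.
No augmenting path remains; maximum flow = 14.
In the residual graph, reachable from Depot: {Depot, Y2, HubB, Y3, Jct1, Jct2, HubC, HubA, Y1}.
Min-cut edges: HubA→Port (7), Y1→Port (7); capacity 7 + 7 = 14.
This cut is saturated, so no flow can exceed 14.

14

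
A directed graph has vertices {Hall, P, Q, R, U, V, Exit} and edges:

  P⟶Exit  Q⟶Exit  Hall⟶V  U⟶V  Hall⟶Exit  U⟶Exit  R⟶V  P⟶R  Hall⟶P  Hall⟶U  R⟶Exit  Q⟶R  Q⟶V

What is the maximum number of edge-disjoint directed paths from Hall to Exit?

3

Assign every edge capacity 1; by Menger, the answer equals the max flow.
Path Hall→Exit (+1); total 1.
Path Hall→P→Exit (+1); total 2.
Path Hall→U→Exit (+1); total 3.
No residual Hall→Exit path; max flow = 3.
Certifying cut of size 3: {Hall→Exit, Hall→P, Hall→U}.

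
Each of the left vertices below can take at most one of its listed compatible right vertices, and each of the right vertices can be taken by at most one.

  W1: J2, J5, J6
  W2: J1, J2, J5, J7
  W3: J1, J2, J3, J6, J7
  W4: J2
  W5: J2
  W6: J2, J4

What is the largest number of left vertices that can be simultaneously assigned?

Unit-capacity flow: source→left, listed edges, right→sink; max matching = max flow.
Augmenting path W1→J2 (+1); matched 1.
Augmenting path W2→J1 (+1); matched 2.
Augmenting path W3→J3 (+1); matched 3.
Augmenting path W6→J4 (+1); matched 4.
Augmenting path W4→J2→W1→J5 (+1); matched 5.
No augmenting path remains; maximum matching = 5.
König certificate: {W1, W2, W3, W6, J2} is a vertex cover of size 5 (every listed pair touches it), so no matching can be larger.

5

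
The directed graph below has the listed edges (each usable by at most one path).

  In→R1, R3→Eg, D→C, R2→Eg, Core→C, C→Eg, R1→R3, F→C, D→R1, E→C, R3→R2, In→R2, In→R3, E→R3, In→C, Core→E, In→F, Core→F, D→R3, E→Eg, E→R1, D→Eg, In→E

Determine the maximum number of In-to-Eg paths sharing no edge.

Assign every edge capacity 1; by Menger, the answer equals the max flow.
Path In→E→Eg (+1); total 1.
Path In→R2→Eg (+1); total 2.
Path In→C→Eg (+1); total 3.
Path In→R3→Eg (+1); total 4.
No residual In→Eg path; max flow = 4.
Certifying cut of size 4: {C→Eg, In→E, R2→Eg, R3→Eg}.

4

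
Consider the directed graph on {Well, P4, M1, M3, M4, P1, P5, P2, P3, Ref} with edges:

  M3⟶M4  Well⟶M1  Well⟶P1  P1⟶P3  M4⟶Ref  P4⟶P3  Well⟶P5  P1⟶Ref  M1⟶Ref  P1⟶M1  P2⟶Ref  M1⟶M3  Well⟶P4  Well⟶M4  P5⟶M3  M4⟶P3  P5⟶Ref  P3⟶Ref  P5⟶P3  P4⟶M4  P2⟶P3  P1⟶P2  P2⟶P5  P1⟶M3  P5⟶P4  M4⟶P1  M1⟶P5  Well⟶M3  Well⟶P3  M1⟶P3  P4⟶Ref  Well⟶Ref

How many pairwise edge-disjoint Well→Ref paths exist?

8

Assign every edge capacity 1; by Menger, the answer equals the max flow.
Path Well→Ref (+1); total 1.
Path Well→P4→Ref (+1); total 2.
Path Well→M1→Ref (+1); total 3.
Path Well→M4→Ref (+1); total 4.
Path Well→P1→Ref (+1); total 5.
Path Well→P5→Ref (+1); total 6.
Path Well→P3→Ref (+1); total 7.
Path Well→M3→M4→P1→P2→Ref (+1); total 8.
No residual Well→Ref path; max flow = 8.
Certifying cut of size 8: {Well→M1, Well→M3, Well→M4, Well→P1, Well→P3, Well→P4, Well→P5, Well→Ref}.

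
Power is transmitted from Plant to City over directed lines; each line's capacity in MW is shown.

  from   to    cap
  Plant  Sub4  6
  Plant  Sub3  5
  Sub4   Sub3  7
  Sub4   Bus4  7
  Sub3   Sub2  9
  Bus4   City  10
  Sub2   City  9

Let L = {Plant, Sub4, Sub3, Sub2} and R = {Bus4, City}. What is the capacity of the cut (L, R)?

Edges leaving {Plant, Sub4, Sub3, Sub2}: Sub4→Bus4 (7), Sub2→City (9).
Cut capacity = 7 + 9 = 16.

16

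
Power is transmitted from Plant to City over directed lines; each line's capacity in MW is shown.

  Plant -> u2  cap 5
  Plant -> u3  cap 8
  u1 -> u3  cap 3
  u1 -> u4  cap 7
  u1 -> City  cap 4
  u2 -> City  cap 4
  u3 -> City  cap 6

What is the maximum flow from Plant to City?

10

Augment Plant→u2→City: bottleneck 4, flow now 4.
Augment Plant→u3→City: bottleneck 6, flow now 10.
No augmenting path remains; maximum flow = 10.
In the residual graph, reachable from Plant: {Plant, u2, u3}.
Min-cut edges: u2→City (4), u3→City (6); capacity 4 + 6 = 10.
This cut is saturated, so no flow can exceed 10.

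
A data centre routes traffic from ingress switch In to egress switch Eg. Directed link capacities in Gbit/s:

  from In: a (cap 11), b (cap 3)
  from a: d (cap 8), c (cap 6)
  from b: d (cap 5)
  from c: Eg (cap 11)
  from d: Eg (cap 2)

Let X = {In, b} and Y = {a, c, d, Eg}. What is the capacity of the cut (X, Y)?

16

Edges leaving {In, b}: In→a (11), b→d (5).
Cut capacity = 11 + 5 = 16.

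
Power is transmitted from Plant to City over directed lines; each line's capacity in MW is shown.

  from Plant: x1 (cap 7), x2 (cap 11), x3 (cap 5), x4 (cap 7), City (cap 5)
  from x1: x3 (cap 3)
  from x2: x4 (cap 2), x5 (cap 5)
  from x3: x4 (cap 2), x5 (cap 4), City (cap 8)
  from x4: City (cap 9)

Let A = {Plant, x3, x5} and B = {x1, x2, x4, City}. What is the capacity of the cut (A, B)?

Edges leaving {Plant, x3, x5}: Plant→x1 (7), Plant→x2 (11), Plant→x4 (7), Plant→City (5), x3→x4 (2), x3→City (8).
Cut capacity = 7 + 11 + 7 + 5 + 2 + 8 = 40.

40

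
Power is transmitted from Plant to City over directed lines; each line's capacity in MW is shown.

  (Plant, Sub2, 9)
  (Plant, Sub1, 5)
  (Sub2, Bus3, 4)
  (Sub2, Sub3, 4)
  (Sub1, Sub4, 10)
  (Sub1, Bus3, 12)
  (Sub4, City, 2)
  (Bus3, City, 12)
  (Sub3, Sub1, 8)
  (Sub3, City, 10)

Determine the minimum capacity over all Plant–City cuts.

Augment Plant→Sub2→Bus3→City: bottleneck 4, flow now 4.
Augment Plant→Sub2→Sub3→City: bottleneck 4, flow now 8.
Augment Plant→Sub1→Sub4→City: bottleneck 2, flow now 10.
Augment Plant→Sub1→Bus3→City: bottleneck 3, flow now 13.
No augmenting path remains; maximum flow = 13.
By max-flow min-cut, the minimum cut capacity equals the max flow.
In the residual graph, reachable from Plant: {Plant, Sub2}.
Min-cut edges: Plant→Sub1 (5), Sub2→Bus3 (4), Sub2→Sub3 (4); capacity 5 + 4 + 4 = 13.

13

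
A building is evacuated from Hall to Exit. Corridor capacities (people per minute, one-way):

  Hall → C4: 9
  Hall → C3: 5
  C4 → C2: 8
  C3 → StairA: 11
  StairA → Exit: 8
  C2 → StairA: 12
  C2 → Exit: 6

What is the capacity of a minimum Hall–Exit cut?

13

Augment Hall→C4→C2→Exit: bottleneck 6, flow now 6.
Augment Hall→C3→StairA→Exit: bottleneck 5, flow now 11.
Augment Hall→C4→C2→StairA→Exit: bottleneck 2, flow now 13.
No augmenting path remains; maximum flow = 13.
By max-flow min-cut, the minimum cut capacity equals the max flow.
In the residual graph, reachable from Hall: {Hall, C4}.
Min-cut edges: Hall→C3 (5), C4→C2 (8); capacity 5 + 8 = 13.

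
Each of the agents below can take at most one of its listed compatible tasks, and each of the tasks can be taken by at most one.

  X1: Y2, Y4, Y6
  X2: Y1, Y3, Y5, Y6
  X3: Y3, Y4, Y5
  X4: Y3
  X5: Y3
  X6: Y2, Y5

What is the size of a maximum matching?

Unit-capacity flow: source→left, listed edges, right→sink; max matching = max flow.
Augmenting path X1→Y2 (+1); matched 1.
Augmenting path X2→Y1 (+1); matched 2.
Augmenting path X3→Y3 (+1); matched 3.
Augmenting path X6→Y5 (+1); matched 4.
Augmenting path X4→Y3→X3→Y4 (+1); matched 5.
No augmenting path remains; maximum matching = 5.
König certificate: {X1, X2, X3, X6, Y3} is a vertex cover of size 5 (every listed pair touches it), so no matching can be larger.

5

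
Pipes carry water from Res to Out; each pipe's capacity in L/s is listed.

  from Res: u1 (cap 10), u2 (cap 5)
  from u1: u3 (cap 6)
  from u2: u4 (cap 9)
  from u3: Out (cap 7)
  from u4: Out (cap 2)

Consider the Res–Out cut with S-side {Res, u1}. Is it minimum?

No — its capacity is 11, but the minimum cut has capacity 8.

Given cut capacity: 5 + 6 = 11.
Augment Res→u1→u3→Out: bottleneck 6, flow now 6.
Augment Res→u2→u4→Out: bottleneck 2, flow now 8.
No augmenting path remains; maximum flow = 8.
In the residual graph, reachable from Res: {Res, u1, u2, u4}.
Min-cut edges: u1→u3 (6), u4→Out (2); capacity 6 + 2 = 8.
Cut capacity 11 exceeds the max flow 8, so it is not minimum.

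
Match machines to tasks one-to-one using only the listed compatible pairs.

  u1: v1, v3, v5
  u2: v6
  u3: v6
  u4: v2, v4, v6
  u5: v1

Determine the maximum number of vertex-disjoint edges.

Unit-capacity flow: source→left, listed edges, right→sink; max matching = max flow.
Augmenting path u1→v1 (+1); matched 1.
Augmenting path u2→v6 (+1); matched 2.
Augmenting path u4→v2 (+1); matched 3.
Augmenting path u5→v1→u1→v3 (+1); matched 4.
No augmenting path remains; maximum matching = 4.
König certificate: {u1, u4, u5, v6} is a vertex cover of size 4 (every listed pair touches it), so no matching can be larger.

4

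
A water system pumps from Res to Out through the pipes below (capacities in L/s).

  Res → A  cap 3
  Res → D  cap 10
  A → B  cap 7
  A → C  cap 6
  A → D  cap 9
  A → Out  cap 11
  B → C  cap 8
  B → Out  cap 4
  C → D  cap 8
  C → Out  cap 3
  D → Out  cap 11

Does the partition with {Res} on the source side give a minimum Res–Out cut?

Given cut capacity: 3 + 10 = 13.
Augment Res→A→Out: bottleneck 3, flow now 3.
Augment Res→D→Out: bottleneck 10, flow now 13.
No augmenting path remains; maximum flow = 13.
Cut capacity 13 equals the max flow, so it is a minimum cut.

Yes — it is a minimum cut (capacity 13).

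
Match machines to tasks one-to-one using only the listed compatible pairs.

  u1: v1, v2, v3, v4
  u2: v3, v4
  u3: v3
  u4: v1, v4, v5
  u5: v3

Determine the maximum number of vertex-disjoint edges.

4

Unit-capacity flow: source→left, listed edges, right→sink; max matching = max flow.
Augmenting path u1→v1 (+1); matched 1.
Augmenting path u2→v3 (+1); matched 2.
Augmenting path u4→v4 (+1); matched 3.
Augmenting path u3→v3→u2→v4→u4→v5 (+1); matched 4.
No augmenting path remains; maximum matching = 4.
König certificate: {u1, u2, u4, v3} is a vertex cover of size 4 (every listed pair touches it), so no matching can be larger.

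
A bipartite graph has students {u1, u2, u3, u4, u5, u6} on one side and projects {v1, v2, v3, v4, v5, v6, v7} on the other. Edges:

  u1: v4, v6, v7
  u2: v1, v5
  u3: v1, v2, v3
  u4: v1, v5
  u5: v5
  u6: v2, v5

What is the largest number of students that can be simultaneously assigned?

Unit-capacity flow: source→left, listed edges, right→sink; max matching = max flow.
Augmenting path u1→v4 (+1); matched 1.
Augmenting path u2→v1 (+1); matched 2.
Augmenting path u3→v2 (+1); matched 3.
Augmenting path u4→v5 (+1); matched 4.
Augmenting path u6→v2→u3→v3 (+1); matched 5.
No augmenting path remains; maximum matching = 5.
König certificate: {u1, u3, u6, v1, v5} is a vertex cover of size 5 (every listed pair touches it), so no matching can be larger.

5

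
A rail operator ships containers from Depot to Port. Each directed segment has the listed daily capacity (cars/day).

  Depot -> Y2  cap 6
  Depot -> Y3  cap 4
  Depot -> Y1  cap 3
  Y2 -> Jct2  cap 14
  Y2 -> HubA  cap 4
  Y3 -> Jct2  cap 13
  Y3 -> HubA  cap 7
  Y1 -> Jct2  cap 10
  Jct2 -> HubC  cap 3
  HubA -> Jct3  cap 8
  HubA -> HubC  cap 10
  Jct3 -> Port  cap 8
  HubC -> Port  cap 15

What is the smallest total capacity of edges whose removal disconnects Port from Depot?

Augment Depot→Y2→Jct2→HubC→Port: bottleneck 3, flow now 3.
Augment Depot→Y2→HubA→Jct3→Port: bottleneck 3, flow now 6.
Augment Depot→Y3→HubA→Jct3→Port: bottleneck 4, flow now 10.
Augment Depot→Y1→Jct2→Y2→HubA→Jct3→Port: bottleneck 1, flow now 11. (uses reverse residual edge)
No augmenting path remains; maximum flow = 11.
By max-flow min-cut, the minimum cut capacity equals the max flow.
In the residual graph, reachable from Depot: {Depot, Y2, Y1, Jct2}.
Min-cut edges: Depot→Y3 (4), Y2→HubA (4), Jct2→HubC (3); capacity 4 + 4 + 3 = 11.

11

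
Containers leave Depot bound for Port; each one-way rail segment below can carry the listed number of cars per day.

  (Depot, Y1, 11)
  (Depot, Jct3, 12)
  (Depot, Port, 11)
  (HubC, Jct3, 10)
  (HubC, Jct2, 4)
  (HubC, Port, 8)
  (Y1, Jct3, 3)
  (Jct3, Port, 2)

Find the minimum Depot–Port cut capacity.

13

Augment Depot→Port: bottleneck 11, flow now 11.
Augment Depot→Jct3→Port: bottleneck 2, flow now 13.
No augmenting path remains; maximum flow = 13.
By max-flow min-cut, the minimum cut capacity equals the max flow.
In the residual graph, reachable from Depot: {Depot, Y1, Jct3}.
Min-cut edges: Depot→Port (11), Jct3→Port (2); capacity 11 + 2 = 13.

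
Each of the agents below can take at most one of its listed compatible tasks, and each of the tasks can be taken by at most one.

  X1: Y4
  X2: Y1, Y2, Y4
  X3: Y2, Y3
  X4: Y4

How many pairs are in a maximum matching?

3

Unit-capacity flow: source→left, listed edges, right→sink; max matching = max flow.
Augmenting path X1→Y4 (+1); matched 1.
Augmenting path X2→Y1 (+1); matched 2.
Augmenting path X3→Y2 (+1); matched 3.
No augmenting path remains; maximum matching = 3.
König certificate: {X2, X3, Y4} is a vertex cover of size 3 (every listed pair touches it), so no matching can be larger.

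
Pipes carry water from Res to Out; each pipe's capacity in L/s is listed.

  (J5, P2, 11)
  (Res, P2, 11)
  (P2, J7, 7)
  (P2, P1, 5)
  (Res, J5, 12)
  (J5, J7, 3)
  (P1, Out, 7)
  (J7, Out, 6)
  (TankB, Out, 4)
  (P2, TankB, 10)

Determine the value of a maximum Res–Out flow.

Augment Res→J5→J7→Out: bottleneck 3, flow now 3.
Augment Res→P2→J7→Out: bottleneck 3, flow now 6.
Augment Res→P2→TankB→Out: bottleneck 4, flow now 10.
Augment Res→P2→P1→Out: bottleneck 4, flow now 14.
Augment Res→J5→P2→P1→Out: bottleneck 1, flow now 15.
No augmenting path remains; maximum flow = 15.
In the residual graph, reachable from Res: {Res, J5, P2, J7, TankB}.
Min-cut edges: P2→P1 (5), J7→Out (6), TankB→Out (4); capacity 5 + 6 + 4 = 15.
This cut is saturated, so no flow can exceed 15.

15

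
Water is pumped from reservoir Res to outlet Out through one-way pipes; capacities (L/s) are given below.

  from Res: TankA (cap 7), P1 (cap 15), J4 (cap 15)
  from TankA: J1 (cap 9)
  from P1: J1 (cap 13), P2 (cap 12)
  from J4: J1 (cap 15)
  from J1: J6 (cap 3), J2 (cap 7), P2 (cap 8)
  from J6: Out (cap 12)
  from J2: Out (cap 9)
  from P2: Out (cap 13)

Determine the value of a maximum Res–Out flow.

Augment Res→P1→P2→Out: bottleneck 12, flow now 12.
Augment Res→TankA→J1→J6→Out: bottleneck 3, flow now 15.
Augment Res→TankA→J1→J2→Out: bottleneck 4, flow now 19.
Augment Res→P1→J1→J2→Out: bottleneck 3, flow now 22.
Augment Res→J4→J1→P2→Out: bottleneck 1, flow now 23.
No augmenting path remains; maximum flow = 23.
In the residual graph, reachable from Res: {Res, TankA, P1, J4, J1, P2}.
Min-cut edges: J1→J6 (3), J1→J2 (7), P2→Out (13); capacity 3 + 7 + 13 = 23.
This cut is saturated, so no flow can exceed 23.

23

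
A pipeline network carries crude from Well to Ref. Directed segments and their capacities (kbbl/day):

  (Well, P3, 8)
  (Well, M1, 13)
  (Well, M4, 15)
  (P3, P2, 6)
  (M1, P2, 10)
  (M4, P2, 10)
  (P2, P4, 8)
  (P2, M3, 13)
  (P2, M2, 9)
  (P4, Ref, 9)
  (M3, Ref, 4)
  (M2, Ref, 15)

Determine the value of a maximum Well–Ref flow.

Augment Well→P3→P2→P4→Ref: bottleneck 6, flow now 6.
Augment Well→M1→P2→P4→Ref: bottleneck 2, flow now 8.
Augment Well→M1→P2→M3→Ref: bottleneck 4, flow now 12.
Augment Well→M1→P2→M2→Ref: bottleneck 4, flow now 16.
Augment Well→M4→P2→M2→Ref: bottleneck 5, flow now 21.
No augmenting path remains; maximum flow = 21.
In the residual graph, reachable from Well: {Well, P3, M1, M4, P2, M3}.
Min-cut edges: P2→P4 (8), P2→M2 (9), M3→Ref (4); capacity 8 + 9 + 4 = 21.
This cut is saturated, so no flow can exceed 21.

21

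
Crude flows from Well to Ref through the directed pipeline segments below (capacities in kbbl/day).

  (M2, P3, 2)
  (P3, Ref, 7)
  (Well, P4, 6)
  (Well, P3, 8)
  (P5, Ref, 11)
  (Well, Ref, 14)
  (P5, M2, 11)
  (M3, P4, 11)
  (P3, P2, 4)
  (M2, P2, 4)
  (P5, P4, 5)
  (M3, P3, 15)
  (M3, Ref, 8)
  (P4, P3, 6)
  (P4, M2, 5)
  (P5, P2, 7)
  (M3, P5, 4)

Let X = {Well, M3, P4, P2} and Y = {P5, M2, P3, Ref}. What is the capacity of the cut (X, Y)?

Edges leaving {Well, M3, P4, P2}: Well→P3 (8), Well→Ref (14), M3→P5 (4), M3→P3 (15), M3→Ref (8), P4→M2 (5), P4→P3 (6).
Cut capacity = 8 + 14 + 4 + 15 + 8 + 5 + 6 = 60.

60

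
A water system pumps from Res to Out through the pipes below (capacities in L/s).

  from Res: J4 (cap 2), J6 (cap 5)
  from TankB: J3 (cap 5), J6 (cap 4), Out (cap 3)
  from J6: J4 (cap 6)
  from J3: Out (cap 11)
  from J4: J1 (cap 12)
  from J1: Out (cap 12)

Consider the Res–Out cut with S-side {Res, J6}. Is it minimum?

No — its capacity is 8, but the minimum cut has capacity 7.

Given cut capacity: 2 + 6 = 8.
Augment Res→J4→J1→Out: bottleneck 2, flow now 2.
Augment Res→J6→J4→J1→Out: bottleneck 5, flow now 7.
No augmenting path remains; maximum flow = 7.
In the residual graph, reachable from Res: {Res}.
Min-cut edges: Res→J6 (5), Res→J4 (2); capacity 5 + 2 = 7.
Cut capacity 8 exceeds the max flow 7, so it is not minimum.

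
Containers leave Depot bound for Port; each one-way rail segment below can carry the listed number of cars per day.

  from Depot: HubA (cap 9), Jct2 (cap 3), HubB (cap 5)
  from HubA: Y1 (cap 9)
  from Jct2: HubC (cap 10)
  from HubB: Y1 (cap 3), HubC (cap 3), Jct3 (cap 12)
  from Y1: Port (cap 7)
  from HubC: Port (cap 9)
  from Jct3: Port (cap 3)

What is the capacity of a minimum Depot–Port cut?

Augment Depot→HubA→Y1→Port: bottleneck 7, flow now 7.
Augment Depot→Jct2→HubC→Port: bottleneck 3, flow now 10.
Augment Depot→HubB→HubC→Port: bottleneck 3, flow now 13.
Augment Depot→HubB→Jct3→Port: bottleneck 2, flow now 15.
No augmenting path remains; maximum flow = 15.
By max-flow min-cut, the minimum cut capacity equals the max flow.
In the residual graph, reachable from Depot: {Depot, HubA, Y1}.
Min-cut edges: Depot→Jct2 (3), Depot→HubB (5), Y1→Port (7); capacity 3 + 5 + 7 = 15.

15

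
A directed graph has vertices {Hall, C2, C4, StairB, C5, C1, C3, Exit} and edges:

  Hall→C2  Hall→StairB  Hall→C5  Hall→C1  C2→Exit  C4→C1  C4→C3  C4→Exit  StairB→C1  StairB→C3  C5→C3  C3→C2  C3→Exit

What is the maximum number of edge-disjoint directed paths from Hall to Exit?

2

Assign every edge capacity 1; by Menger, the answer equals the max flow.
Path Hall→C2→Exit (+1); total 1.
Path Hall→StairB→C3→Exit (+1); total 2.
No residual Hall→Exit path; max flow = 2.
Certifying cut of size 2: {C2→Exit, C3→Exit}.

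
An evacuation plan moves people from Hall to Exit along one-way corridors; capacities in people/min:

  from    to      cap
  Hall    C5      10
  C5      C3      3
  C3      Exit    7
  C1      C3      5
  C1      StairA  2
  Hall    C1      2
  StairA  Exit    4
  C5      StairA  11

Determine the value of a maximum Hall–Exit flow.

Augment Hall→C5→C3→Exit: bottleneck 3, flow now 3.
Augment Hall→C5→StairA→Exit: bottleneck 4, flow now 7.
Augment Hall→C1→C3→Exit: bottleneck 2, flow now 9.
No augmenting path remains; maximum flow = 9.
In the residual graph, reachable from Hall: {Hall, C5, StairA}.
Min-cut edges: Hall→C1 (2), C5→C3 (3), StairA→Exit (4); capacity 2 + 3 + 4 = 9.
This cut is saturated, so no flow can exceed 9.

9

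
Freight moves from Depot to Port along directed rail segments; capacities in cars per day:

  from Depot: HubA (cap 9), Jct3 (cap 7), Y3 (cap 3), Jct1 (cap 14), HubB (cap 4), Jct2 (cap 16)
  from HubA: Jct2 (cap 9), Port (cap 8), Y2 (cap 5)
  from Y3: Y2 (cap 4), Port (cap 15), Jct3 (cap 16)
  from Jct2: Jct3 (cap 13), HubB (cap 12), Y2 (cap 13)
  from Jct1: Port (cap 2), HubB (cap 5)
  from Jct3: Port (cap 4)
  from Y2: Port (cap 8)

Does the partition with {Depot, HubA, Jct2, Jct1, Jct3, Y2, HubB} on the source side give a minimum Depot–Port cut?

Given cut capacity: 3 + 8 + 2 + 4 + 8 = 25.
Augment Depot→HubA→Port: bottleneck 8, flow now 8.
Augment Depot→Y3→Port: bottleneck 3, flow now 11.
Augment Depot→Jct1→Port: bottleneck 2, flow now 13.
Augment Depot→Jct3→Port: bottleneck 4, flow now 17.
Augment Depot→HubA→Y2→Port: bottleneck 1, flow now 18.
Augment Depot→Jct2→Y2→Port: bottleneck 7, flow now 25.
No augmenting path remains; maximum flow = 25.
Cut capacity 25 equals the max flow, so it is a minimum cut.

Yes — it is a minimum cut (capacity 25).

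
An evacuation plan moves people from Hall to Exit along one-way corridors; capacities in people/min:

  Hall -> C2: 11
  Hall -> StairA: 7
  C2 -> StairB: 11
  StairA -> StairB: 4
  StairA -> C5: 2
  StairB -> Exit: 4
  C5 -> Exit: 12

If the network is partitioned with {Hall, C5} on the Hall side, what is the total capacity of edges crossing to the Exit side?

30

Edges leaving {Hall, C5}: Hall→C2 (11), Hall→StairA (7), C5→Exit (12).
Cut capacity = 11 + 7 + 12 = 30.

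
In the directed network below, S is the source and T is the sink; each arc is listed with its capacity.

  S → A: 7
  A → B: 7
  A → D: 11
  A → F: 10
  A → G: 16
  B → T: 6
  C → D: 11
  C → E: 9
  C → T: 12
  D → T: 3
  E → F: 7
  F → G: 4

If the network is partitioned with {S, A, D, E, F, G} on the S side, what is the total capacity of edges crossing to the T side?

10

Edges leaving {S, A, D, E, F, G}: A→B (7), D→T (3).
Cut capacity = 7 + 3 = 10.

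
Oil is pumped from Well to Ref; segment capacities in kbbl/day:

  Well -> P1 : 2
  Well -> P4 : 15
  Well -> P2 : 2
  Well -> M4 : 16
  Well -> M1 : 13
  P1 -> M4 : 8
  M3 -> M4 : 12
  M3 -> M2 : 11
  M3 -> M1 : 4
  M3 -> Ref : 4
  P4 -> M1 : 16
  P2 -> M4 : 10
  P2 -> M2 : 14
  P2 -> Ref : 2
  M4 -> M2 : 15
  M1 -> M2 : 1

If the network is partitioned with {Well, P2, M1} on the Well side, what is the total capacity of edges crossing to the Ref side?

60

Edges leaving {Well, P2, M1}: Well→P1 (2), Well→P4 (15), Well→M4 (16), P2→M4 (10), P2→M2 (14), P2→Ref (2), M1→M2 (1).
Cut capacity = 2 + 15 + 16 + 10 + 14 + 2 + 1 = 60.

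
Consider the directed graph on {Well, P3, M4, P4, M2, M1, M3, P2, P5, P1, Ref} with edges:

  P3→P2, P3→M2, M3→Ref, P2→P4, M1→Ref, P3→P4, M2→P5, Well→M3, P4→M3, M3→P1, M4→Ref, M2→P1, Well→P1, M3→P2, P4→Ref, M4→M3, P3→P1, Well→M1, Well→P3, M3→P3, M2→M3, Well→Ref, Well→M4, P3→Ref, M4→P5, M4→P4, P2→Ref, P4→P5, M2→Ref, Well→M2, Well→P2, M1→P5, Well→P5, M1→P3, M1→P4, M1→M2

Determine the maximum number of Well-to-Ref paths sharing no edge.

Assign every edge capacity 1; by Menger, the answer equals the max flow.
Path Well→Ref (+1); total 1.
Path Well→P3→Ref (+1); total 2.
Path Well→M4→Ref (+1); total 3.
Path Well→M2→Ref (+1); total 4.
Path Well→M1→Ref (+1); total 5.
Path Well→M3→Ref (+1); total 6.
Path Well→P2→Ref (+1); total 7.
No residual Well→Ref path; max flow = 7.
Certifying cut of size 7: {Well→M1, Well→M2, Well→M3, Well→M4, Well→P2, Well→P3, Well→Ref}.

7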